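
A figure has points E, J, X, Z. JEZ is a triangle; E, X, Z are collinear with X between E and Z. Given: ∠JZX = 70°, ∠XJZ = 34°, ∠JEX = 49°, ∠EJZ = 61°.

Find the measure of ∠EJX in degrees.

1. ∠JXZ = 76°  [△JXZ]
2. ∠EXJ = 104°  [linear pair at X on EZ]
3. ∠EJX = 27°  [△JEX]

∠EJX = 27°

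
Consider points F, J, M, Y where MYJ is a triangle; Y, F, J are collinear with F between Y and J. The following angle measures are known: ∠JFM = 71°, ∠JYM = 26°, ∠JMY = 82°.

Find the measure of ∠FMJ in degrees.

∠FMJ = 37°

1. ∠MJY = 72°  [△MYJ]
2. ∠FJM = 72°  [F on ray JY]
3. ∠FMJ = 37°  [△MFJ]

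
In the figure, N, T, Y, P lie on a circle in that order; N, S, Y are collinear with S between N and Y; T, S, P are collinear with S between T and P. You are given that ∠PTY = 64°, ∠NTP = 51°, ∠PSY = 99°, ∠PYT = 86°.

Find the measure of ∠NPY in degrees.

1. ∠PNY = 64°  [same arc YP]
2. ∠NYP = 51°  [same arc NP]
3. ∠NPY = 65°  [△NYP]

∠NPY = 65°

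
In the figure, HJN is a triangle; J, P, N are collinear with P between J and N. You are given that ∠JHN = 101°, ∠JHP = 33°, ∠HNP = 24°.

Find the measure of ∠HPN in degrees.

1. ∠HNJ = 24°  [P on ray NJ]
2. ∠HJN = 55°  [△HJN]
3. ∠HJP = 55°  [P on ray JN]
4. ∠HPJ = 92°  [△HJP]
5. ∠HPN = 88°  [linear pair at P on JN]

∠HPN = 88°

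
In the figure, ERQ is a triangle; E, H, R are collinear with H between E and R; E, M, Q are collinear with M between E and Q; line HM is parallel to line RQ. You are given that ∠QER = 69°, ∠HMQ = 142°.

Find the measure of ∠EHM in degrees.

∠EHM = 73°

1. ∠HEM = 69°  [H on ER, M on EQ]
2. ∠EMH = 38°  [linear pair at M on EQ]
3. ∠EHM = 73°  [△EHM]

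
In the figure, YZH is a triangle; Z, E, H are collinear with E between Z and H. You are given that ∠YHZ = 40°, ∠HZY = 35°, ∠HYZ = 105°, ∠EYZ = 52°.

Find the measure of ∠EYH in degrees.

∠EYH = 53°

1. ∠EHY = 40°  [E on ray HZ]
2. ∠EZY = 35°  [E on ray ZH]
3. ∠YEZ = 93°  [△YZE]
4. ∠HEY = 87°  [linear pair at E on ZH]
5. ∠EYH = 53°  [△YEH]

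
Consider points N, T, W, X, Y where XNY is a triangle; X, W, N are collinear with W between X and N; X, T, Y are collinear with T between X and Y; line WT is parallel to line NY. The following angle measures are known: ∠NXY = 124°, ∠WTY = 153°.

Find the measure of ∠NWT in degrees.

1. ∠TXW = 124°  [W on XN, T on XY]
2. ∠WTX = 27°  [linear pair at T on XY]
3. ∠TWX = 29°  [△XWT]
4. ∠NWT = 151°  [linear pair at W on XN]

∠NWT = 151°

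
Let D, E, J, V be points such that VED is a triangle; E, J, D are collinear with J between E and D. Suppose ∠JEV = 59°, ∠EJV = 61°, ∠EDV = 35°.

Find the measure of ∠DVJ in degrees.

1. ∠DJV = 119°  [linear pair at J on ED]
2. ∠JDV = 35°  [J on ray DE]
3. ∠DVJ = 26°  [△VJD]

∠DVJ = 26°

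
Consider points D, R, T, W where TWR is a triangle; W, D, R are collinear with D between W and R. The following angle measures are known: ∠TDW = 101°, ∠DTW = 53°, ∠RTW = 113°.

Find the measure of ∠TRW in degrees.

∠TRW = 41°

1. ∠DWT = 26°  [△TWD]
2. ∠RWT = 26°  [D on ray WR]
3. ∠TRW = 41°  [△TWR]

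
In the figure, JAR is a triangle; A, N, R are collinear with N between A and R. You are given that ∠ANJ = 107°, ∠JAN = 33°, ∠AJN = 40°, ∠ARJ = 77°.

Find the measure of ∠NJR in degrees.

∠NJR = 30°

1. ∠JNR = 73°  [linear pair at N on AR]
2. ∠JRN = 77°  [N on ray RA]
3. ∠NJR = 30°  [△JNR]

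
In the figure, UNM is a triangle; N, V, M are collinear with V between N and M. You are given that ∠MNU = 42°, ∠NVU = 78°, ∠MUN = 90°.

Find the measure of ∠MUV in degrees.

∠MUV = 30°

1. ∠NMU = 48°  [△UNM]
2. ∠MVU = 102°  [linear pair at V on NM]
3. ∠UMV = 48°  [V on ray MN]
4. ∠MUV = 30°  [△UVM]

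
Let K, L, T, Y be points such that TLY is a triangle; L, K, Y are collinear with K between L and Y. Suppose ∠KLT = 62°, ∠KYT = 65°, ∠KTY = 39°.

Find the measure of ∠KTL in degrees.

∠KTL = 14°

1. ∠TKY = 76°  [△TKY]
2. ∠LKT = 104°  [linear pair at K on LY]
3. ∠KTL = 14°  [△TLK]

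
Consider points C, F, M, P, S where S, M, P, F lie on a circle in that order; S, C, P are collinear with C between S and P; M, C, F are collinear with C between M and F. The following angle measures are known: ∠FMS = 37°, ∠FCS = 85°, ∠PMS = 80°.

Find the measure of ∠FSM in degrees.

1. ∠FPS = 37°  [same arc SF]
2. ∠PFS = 100°  [cyclic SMPF, opposite ∠M+∠F]
3. ∠FSP = 43°  [△SPF]
4. ∠MFS = 52°  [△SCF]
5. ∠FSM = 91°  [△SMF]

∠FSM = 91°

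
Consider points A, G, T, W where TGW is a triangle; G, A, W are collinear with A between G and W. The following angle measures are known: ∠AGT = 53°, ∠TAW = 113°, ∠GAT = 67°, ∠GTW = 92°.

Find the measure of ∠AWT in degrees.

1. ∠TGW = 53°  [A on ray GW]
2. ∠GWT = 35°  [△TGW]
3. ∠AWT = 35°  [A on ray WG]

∠AWT = 35°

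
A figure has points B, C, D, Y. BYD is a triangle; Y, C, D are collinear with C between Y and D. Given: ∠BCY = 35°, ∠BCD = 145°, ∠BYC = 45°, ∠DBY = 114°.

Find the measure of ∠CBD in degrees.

1. ∠BYD = 45°  [C on ray YD]
2. ∠BDY = 21°  [△BYD]
3. ∠BDC = 21°  [C on ray DY]
4. ∠CBD = 14°  [△BCD]

∠CBD = 14°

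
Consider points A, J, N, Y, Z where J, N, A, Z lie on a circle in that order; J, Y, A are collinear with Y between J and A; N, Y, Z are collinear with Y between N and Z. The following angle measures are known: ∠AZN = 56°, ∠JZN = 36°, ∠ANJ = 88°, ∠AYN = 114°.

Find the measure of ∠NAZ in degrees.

∠NAZ = 94°

1. ∠JAN = 36°  [same arc JN]
2. ∠ANZ = 30°  [△NYA]
3. ∠NAZ = 94°  [△NAZ]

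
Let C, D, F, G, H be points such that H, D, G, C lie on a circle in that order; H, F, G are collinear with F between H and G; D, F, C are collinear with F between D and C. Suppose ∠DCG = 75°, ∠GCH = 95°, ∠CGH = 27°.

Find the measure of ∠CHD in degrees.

1. ∠CFG = 78°  [△GFC]
2. ∠CHG = 58°  [△HGC]
3. ∠CDH = 27°  [same arc HC]
4. ∠CFH = 102°  [linear pair at F on HG]
5. ∠DCH = 20°  [△HFC]
6. ∠CHD = 133°  [△HDC]

∠CHD = 133°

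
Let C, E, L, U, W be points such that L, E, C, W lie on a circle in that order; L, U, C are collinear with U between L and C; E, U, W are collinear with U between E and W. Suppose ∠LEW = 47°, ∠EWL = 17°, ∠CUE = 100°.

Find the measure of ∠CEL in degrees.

1. ∠ECL = 17°  [same arc LE]
2. ∠EUL = 80°  [linear pair at U on LC]
3. ∠CLE = 53°  [△LUE]
4. ∠CEL = 110°  [△LEC]

∠CEL = 110°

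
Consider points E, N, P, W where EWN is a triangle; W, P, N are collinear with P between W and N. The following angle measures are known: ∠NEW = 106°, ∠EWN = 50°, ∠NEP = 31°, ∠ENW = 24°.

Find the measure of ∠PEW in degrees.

∠PEW = 75°

1. ∠EWP = 50°  [P on ray WN]
2. ∠ENP = 24°  [P on ray NW]
3. ∠EPN = 125°  [△EPN]
4. ∠EPW = 55°  [linear pair at P on WN]
5. ∠PEW = 75°  [△EWP]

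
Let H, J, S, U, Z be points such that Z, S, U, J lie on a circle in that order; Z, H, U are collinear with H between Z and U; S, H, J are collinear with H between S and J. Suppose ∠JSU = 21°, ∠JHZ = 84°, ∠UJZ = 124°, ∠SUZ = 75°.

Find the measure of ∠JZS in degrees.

1. ∠JZU = 21°  [same arc UJ]
2. ∠SJZ = 75°  [△ZHJ]
3. ∠JUZ = 35°  [△ZUJ]
4. ∠JSZ = 35°  [same arc ZJ]
5. ∠JZS = 70°  [△ZSJ]

∠JZS = 70°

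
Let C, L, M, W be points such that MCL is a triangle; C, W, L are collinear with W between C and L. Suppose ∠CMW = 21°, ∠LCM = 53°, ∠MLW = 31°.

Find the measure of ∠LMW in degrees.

∠LMW = 75°

1. ∠MCW = 53°  [W on ray CL]
2. ∠CWM = 106°  [△MCW]
3. ∠LWM = 74°  [linear pair at W on CL]
4. ∠LMW = 75°  [△MWL]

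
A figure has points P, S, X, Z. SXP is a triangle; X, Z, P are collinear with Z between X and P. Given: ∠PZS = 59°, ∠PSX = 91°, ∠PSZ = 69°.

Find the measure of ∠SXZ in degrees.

∠SXZ = 37°

1. ∠SPZ = 52°  [△SZP]
2. ∠SPX = 52°  [Z on ray PX]
3. ∠PXS = 37°  [△SXP]
4. ∠SXZ = 37°  [Z on ray XP]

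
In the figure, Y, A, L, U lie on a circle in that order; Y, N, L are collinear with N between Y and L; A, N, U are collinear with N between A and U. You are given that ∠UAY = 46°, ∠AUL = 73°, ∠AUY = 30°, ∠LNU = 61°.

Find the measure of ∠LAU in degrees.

∠LAU = 31°

1. ∠AYU = 104°  [△YAU]
2. ∠ALU = 76°  [cyclic YALU, opposite ∠Y+∠L]
3. ∠LAU = 31°  [△ALU]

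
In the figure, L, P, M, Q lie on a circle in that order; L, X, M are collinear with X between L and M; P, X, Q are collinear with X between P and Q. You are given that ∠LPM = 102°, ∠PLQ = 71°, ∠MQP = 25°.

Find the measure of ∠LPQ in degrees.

∠LPQ = 56°

1. ∠MLP = 25°  [same arc PM]
2. ∠LMP = 53°  [△LPM]
3. ∠LQP = 53°  [same arc LP]
4. ∠LPQ = 56°  [△LPQ]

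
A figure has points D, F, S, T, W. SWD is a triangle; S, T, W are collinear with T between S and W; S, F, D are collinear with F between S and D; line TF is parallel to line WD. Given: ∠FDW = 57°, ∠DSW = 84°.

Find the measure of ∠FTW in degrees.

1. ∠SDW = 57°  [F on ray DS]
2. ∠DWS = 39°  [△SWD]
3. ∠FTS = 39°  [TF∥WD, corresponding at T]
4. ∠FTW = 141°  [linear pair at T on SW]

∠FTW = 141°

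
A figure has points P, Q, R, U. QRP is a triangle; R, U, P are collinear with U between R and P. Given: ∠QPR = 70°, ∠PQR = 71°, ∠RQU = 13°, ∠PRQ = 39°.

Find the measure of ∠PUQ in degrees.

1. ∠QRU = 39°  [U on ray RP]
2. ∠QUR = 128°  [△QRU]
3. ∠PUQ = 52°  [linear pair at U on RP]

∠PUQ = 52°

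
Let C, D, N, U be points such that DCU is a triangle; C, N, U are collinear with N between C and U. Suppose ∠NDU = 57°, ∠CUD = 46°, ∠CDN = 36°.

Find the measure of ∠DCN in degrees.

∠DCN = 41°

1. ∠DUN = 46°  [N on ray UC]
2. ∠DNU = 77°  [△DNU]
3. ∠CND = 103°  [linear pair at N on CU]
4. ∠DCN = 41°  [△DCN]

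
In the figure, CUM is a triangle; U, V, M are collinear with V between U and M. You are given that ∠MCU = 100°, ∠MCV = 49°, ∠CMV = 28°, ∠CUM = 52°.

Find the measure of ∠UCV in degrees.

∠UCV = 51°

1. ∠CVM = 103°  [△CVM]
2. ∠CUV = 52°  [V on ray UM]
3. ∠CVU = 77°  [linear pair at V on UM]
4. ∠UCV = 51°  [△CUV]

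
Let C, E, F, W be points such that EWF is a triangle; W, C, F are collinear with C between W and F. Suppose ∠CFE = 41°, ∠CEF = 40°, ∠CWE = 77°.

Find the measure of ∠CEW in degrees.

∠CEW = 22°

1. ∠ECF = 99°  [△ECF]
2. ∠ECW = 81°  [linear pair at C on WF]
3. ∠CEW = 22°  [△EWC]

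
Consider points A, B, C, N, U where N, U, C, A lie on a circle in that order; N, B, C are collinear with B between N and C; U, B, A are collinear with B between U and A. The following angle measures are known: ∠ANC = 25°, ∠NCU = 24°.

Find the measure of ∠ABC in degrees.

1. ∠NAU = 24°  [same arc NU]
2. ∠ABN = 131°  [△NBA]
3. ∠ABC = 49°  [linear pair at B on NC]

∠ABC = 49°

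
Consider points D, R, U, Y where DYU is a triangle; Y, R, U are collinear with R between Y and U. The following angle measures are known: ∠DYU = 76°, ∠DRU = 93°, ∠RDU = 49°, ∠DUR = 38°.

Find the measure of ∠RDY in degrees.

∠RDY = 17°

1. ∠DYR = 76°  [R on ray YU]
2. ∠DRY = 87°  [linear pair at R on YU]
3. ∠RDY = 17°  [△DYR]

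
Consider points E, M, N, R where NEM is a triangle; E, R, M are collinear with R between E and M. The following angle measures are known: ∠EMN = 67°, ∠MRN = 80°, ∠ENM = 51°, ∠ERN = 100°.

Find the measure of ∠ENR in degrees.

1. ∠MEN = 62°  [△NEM]
2. ∠NER = 62°  [R on ray EM]
3. ∠ENR = 18°  [△NER]

∠ENR = 18°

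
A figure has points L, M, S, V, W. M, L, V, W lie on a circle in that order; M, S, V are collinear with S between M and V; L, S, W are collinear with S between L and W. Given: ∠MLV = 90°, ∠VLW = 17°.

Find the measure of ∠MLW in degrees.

1. ∠MWV = 90°  [cyclic MLVW, opposite ∠L+∠W]
2. ∠VMW = 17°  [same arc VW]
3. ∠MVW = 73°  [△MVW]
4. ∠MLW = 73°  [same arc MW]

∠MLW = 73°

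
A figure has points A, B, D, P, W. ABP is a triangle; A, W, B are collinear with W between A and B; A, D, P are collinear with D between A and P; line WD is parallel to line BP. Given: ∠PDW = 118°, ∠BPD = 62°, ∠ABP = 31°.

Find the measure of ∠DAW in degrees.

∠DAW = 87°

1. ∠ADW = 62°  [linear pair at D on AP]
2. ∠AWD = 31°  [WD∥BP, corresponding at W]
3. ∠DAW = 87°  [△AWD]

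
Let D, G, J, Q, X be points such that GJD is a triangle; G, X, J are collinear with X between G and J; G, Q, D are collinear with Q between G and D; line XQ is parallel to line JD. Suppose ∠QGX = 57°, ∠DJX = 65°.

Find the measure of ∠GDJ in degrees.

∠GDJ = 58°

1. ∠DGJ = 57°  [X on GJ, Q on GD]
2. ∠DJG = 65°  [X on ray JG]
3. ∠GDJ = 58°  [△GJD]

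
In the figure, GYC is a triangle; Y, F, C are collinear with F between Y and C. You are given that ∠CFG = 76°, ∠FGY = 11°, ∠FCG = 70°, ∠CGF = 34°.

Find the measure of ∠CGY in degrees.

1. ∠GFY = 104°  [linear pair at F on YC]
2. ∠FYG = 65°  [△GYF]
3. ∠GCY = 70°  [F on ray CY]
4. ∠CYG = 65°  [F on ray YC]
5. ∠CGY = 45°  [△GYC]

∠CGY = 45°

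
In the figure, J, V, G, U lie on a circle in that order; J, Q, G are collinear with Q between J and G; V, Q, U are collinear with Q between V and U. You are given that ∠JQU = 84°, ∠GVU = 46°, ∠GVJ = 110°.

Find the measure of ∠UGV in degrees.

1. ∠GQV = 84°  [vertical angles at Q]
2. ∠JGV = 50°  [△VQG]
3. ∠GJV = 20°  [△JVG]
4. ∠GUV = 20°  [same arc VG]
5. ∠UGV = 114°  [△VGU]

∠UGV = 114°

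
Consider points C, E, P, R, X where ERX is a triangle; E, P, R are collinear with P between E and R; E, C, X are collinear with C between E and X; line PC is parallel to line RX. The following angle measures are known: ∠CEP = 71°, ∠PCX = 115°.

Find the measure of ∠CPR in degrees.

∠CPR = 136°

1. ∠ECP = 65°  [linear pair at C on EX]
2. ∠CPE = 44°  [△EPC]
3. ∠CPR = 136°  [linear pair at P on ER]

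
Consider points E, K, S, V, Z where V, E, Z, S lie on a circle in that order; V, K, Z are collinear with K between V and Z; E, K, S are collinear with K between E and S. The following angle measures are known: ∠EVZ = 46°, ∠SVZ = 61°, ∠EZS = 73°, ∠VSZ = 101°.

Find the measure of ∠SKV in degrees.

1. ∠ESZ = 46°  [same arc EZ]
2. ∠SZV = 18°  [△VZS]
3. ∠SKZ = 116°  [△ZKS]
4. ∠SKV = 64°  [linear pair at K on VZ]

∠SKV = 64°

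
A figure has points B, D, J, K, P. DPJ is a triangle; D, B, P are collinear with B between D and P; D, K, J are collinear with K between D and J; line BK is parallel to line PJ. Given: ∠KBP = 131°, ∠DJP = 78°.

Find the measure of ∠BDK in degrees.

∠BDK = 53°

1. ∠DBK = 49°  [linear pair at B on DP]
2. ∠BKD = 78°  [BK∥PJ, corresponding at K]
3. ∠BDK = 53°  [△DBK]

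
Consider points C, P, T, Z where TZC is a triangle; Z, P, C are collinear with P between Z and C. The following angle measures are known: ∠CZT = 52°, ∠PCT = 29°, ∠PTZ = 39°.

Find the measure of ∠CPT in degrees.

1. ∠PZT = 52°  [P on ray ZC]
2. ∠TPZ = 89°  [△TZP]
3. ∠CPT = 91°  [linear pair at P on ZC]

∠CPT = 91°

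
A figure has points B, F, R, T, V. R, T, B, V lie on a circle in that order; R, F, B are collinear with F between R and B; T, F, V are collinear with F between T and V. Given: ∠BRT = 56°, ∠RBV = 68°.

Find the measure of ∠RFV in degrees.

∠RFV = 124°

1. ∠BVT = 56°  [same arc TB]
2. ∠BFV = 56°  [△BFV]
3. ∠RFV = 124°  [linear pair at F on RB]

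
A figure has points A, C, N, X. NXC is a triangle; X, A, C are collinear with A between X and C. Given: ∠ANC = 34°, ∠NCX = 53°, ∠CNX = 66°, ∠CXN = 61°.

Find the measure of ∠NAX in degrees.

1. ∠ACN = 53°  [A on ray CX]
2. ∠CAN = 93°  [△NAC]
3. ∠NAX = 87°  [linear pair at A on XC]

∠NAX = 87°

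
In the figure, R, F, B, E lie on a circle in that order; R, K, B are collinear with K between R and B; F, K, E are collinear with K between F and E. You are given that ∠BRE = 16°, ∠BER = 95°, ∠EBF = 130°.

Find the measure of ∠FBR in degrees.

1. ∠EBR = 69°  [△RBE]
2. ∠ERF = 50°  [cyclic RFBE, opposite ∠R+∠B]
3. ∠EFR = 69°  [same arc RE]
4. ∠FER = 61°  [△RFE]
5. ∠FBR = 61°  [same arc RF]

∠FBR = 61°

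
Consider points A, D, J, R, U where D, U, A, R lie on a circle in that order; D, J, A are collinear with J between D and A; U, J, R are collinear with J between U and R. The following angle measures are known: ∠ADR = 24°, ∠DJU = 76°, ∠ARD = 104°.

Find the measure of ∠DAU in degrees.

1. ∠AUR = 24°  [same arc AR]
2. ∠AJU = 104°  [linear pair at J on DA]
3. ∠DAU = 52°  [△UJA]

∠DAU = 52°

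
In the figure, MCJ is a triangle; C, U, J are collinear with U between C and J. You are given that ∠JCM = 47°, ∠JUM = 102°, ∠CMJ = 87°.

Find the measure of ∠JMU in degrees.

∠JMU = 32°

1. ∠CJM = 46°  [△MCJ]
2. ∠MJU = 46°  [U on ray JC]
3. ∠JMU = 32°  [△MUJ]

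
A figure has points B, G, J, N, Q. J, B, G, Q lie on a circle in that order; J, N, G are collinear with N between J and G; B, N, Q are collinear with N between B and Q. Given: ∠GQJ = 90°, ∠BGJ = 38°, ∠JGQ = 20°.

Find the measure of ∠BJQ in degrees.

∠BJQ = 122°

1. ∠BQJ = 38°  [same arc JB]
2. ∠JBQ = 20°  [same arc JQ]
3. ∠BJQ = 122°  [△JBQ]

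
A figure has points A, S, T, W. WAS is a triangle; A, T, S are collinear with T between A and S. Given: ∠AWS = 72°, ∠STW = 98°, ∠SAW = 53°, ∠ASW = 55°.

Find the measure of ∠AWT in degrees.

1. ∠ATW = 82°  [linear pair at T on AS]
2. ∠TAW = 53°  [T on ray AS]
3. ∠AWT = 45°  [△WAT]

∠AWT = 45°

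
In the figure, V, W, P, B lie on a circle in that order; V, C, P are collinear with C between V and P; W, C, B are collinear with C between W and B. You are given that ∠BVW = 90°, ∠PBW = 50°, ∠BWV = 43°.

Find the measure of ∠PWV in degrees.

∠PWV = 83°

1. ∠VBW = 47°  [△VWB]
2. ∠PVW = 50°  [same arc WP]
3. ∠VPW = 47°  [same arc VW]
4. ∠PWV = 83°  [△VWP]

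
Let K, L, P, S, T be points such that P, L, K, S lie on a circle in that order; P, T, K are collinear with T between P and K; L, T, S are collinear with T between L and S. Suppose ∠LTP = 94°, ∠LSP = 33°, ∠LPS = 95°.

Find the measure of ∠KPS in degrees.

∠KPS = 61°

1. ∠KTS = 94°  [vertical angles at T]
2. ∠PTS = 86°  [linear pair at T on PK]
3. ∠KPS = 61°  [△PTS]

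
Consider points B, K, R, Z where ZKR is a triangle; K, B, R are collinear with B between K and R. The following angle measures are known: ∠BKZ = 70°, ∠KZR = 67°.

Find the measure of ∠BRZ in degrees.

∠BRZ = 43°

1. ∠RKZ = 70°  [B on ray KR]
2. ∠KRZ = 43°  [△ZKR]
3. ∠BRZ = 43°  [B on ray RK]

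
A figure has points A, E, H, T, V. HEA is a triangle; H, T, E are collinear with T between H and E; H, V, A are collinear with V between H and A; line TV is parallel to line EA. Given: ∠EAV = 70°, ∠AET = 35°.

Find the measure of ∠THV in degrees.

1. ∠EAH = 70°  [V on ray AH]
2. ∠AEH = 35°  [T on ray EH]
3. ∠AHE = 75°  [△HEA]
4. ∠THV = 75°  [T on HE, V on HA]

∠THV = 75°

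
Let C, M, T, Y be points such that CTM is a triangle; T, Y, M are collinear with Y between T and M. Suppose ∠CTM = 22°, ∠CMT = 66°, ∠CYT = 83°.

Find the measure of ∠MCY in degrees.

∠MCY = 17°

1. ∠CMY = 66°  [Y on ray MT]
2. ∠CYM = 97°  [linear pair at Y on TM]
3. ∠MCY = 17°  [△CYM]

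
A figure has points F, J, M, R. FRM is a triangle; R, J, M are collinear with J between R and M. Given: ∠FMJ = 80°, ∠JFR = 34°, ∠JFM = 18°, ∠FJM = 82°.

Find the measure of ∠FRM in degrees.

1. ∠FJR = 98°  [linear pair at J on RM]
2. ∠FRJ = 48°  [△FRJ]
3. ∠FRM = 48°  [J on ray RM]

∠FRM = 48°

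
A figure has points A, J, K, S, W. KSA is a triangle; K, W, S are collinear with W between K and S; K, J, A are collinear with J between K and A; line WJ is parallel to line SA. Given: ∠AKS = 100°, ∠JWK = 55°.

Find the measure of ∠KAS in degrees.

∠KAS = 25°

1. ∠JKW = 100°  [W on KS, J on KA]
2. ∠KJW = 25°  [△KWJ]
3. ∠KAS = 25°  [WJ∥SA, corresponding at J]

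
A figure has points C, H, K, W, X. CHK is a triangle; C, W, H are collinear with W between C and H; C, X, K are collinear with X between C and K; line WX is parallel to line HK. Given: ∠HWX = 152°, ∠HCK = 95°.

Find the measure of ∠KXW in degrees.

∠KXW = 123°

1. ∠CWX = 28°  [linear pair at W on CH]
2. ∠WCX = 95°  [W on CH, X on CK]
3. ∠CXW = 57°  [△CWX]
4. ∠KXW = 123°  [linear pair at X on CK]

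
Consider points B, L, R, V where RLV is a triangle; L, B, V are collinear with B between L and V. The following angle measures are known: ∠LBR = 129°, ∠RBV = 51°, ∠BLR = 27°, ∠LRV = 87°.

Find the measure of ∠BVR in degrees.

∠BVR = 66°

1. ∠RLV = 27°  [B on ray LV]
2. ∠LVR = 66°  [△RLV]
3. ∠BVR = 66°  [B on ray VL]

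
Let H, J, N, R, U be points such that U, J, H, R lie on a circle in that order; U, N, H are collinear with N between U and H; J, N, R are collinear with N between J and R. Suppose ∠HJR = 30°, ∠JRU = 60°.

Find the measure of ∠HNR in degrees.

∠HNR = 90°

1. ∠HUR = 30°  [same arc HR]
2. ∠RNU = 90°  [△UNR]
3. ∠HNR = 90°  [linear pair at N on UH]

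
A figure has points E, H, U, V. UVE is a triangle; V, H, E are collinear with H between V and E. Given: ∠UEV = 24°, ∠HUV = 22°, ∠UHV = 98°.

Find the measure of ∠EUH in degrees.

1. ∠HEU = 24°  [H on ray EV]
2. ∠EHU = 82°  [linear pair at H on VE]
3. ∠EUH = 74°  [△UHE]

∠EUH = 74°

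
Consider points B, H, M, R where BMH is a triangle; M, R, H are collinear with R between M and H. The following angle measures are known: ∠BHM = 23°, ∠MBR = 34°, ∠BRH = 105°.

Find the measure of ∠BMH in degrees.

∠BMH = 71°

1. ∠BRM = 75°  [linear pair at R on MH]
2. ∠BMR = 71°  [△BMR]
3. ∠BMH = 71°  [R on ray MH]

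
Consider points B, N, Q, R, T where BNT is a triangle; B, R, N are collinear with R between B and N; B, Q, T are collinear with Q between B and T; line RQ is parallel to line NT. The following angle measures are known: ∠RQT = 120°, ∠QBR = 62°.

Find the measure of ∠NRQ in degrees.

1. ∠BQR = 60°  [linear pair at Q on BT]
2. ∠BRQ = 58°  [△BRQ]
3. ∠NRQ = 122°  [linear pair at R on BN]

∠NRQ = 122°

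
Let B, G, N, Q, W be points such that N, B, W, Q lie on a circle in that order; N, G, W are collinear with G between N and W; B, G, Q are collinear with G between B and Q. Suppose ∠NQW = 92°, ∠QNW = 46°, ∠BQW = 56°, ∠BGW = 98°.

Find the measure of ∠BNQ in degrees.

∠BNQ = 102°

1. ∠QBW = 46°  [same arc WQ]
2. ∠BWQ = 78°  [△BWQ]
3. ∠BNQ = 102°  [cyclic NBWQ, opposite ∠N+∠W]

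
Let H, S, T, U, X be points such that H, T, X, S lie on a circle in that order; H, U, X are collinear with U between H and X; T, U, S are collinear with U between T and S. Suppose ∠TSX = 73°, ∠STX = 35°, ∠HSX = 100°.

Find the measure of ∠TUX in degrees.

∠TUX = 118°

1. ∠THX = 73°  [same arc TX]
2. ∠HTX = 80°  [cyclic HTXS, opposite ∠T+∠S]
3. ∠HXT = 27°  [△HTX]
4. ∠TUX = 118°  [△TUX]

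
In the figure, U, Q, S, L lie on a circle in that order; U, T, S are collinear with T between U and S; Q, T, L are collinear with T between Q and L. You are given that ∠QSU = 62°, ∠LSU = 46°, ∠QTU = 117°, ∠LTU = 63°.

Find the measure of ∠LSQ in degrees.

1. ∠QLU = 62°  [same arc UQ]
2. ∠LQU = 46°  [same arc UL]
3. ∠LUQ = 72°  [△UQL]
4. ∠LSQ = 108°  [cyclic UQSL, opposite ∠U+∠S]

∠LSQ = 108°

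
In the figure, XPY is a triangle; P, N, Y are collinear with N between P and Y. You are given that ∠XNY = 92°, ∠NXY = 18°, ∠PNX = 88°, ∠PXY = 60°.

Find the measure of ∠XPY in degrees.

1. ∠NYX = 70°  [△XNY]
2. ∠PYX = 70°  [N on ray YP]
3. ∠XPY = 50°  [△XPY]

∠XPY = 50°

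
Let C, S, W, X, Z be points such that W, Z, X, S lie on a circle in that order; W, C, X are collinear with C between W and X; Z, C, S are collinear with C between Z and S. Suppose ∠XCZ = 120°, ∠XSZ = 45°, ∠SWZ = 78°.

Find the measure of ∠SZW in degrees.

∠SZW = 75°

1. ∠WCZ = 60°  [linear pair at C on WX]
2. ∠XWZ = 45°  [same arc ZX]
3. ∠SZW = 75°  [△WCZ]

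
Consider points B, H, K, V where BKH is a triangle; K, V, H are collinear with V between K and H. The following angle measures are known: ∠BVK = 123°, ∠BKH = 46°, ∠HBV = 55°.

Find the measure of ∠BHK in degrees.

1. ∠BVH = 57°  [linear pair at V on KH]
2. ∠BHV = 68°  [△BVH]
3. ∠BHK = 68°  [V on ray HK]

∠BHK = 68°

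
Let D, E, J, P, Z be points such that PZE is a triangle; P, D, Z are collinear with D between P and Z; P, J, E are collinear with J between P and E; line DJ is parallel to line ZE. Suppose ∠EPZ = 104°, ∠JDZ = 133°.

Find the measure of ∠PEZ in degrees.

∠PEZ = 29°

1. ∠DPJ = 104°  [D on PZ, J on PE]
2. ∠JDP = 47°  [linear pair at D on PZ]
3. ∠DJP = 29°  [△PDJ]
4. ∠PEZ = 29°  [DJ∥ZE, corresponding at J]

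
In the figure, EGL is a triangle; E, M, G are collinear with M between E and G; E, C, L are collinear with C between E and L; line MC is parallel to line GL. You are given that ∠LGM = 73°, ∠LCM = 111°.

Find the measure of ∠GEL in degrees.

1. ∠EGL = 73°  [M on ray GE]
2. ∠ECM = 69°  [linear pair at C on EL]
3. ∠CME = 73°  [MC∥GL, corresponding at M]
4. ∠CEM = 38°  [△EMC]
5. ∠GEL = 38°  [M on EG, C on EL]

∠GEL = 38°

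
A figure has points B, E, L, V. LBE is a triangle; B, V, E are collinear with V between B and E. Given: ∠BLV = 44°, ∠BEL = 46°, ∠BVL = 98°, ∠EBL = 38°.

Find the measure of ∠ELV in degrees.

∠ELV = 52°

1. ∠LEV = 46°  [V on ray EB]
2. ∠EVL = 82°  [linear pair at V on BE]
3. ∠ELV = 52°  [△LVE]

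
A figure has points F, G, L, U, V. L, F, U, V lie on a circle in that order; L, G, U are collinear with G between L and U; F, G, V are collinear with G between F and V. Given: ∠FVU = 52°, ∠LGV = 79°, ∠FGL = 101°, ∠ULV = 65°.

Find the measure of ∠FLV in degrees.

∠FLV = 117°

1. ∠FLU = 52°  [same arc FU]
2. ∠FVL = 36°  [△LGV]
3. ∠LFV = 27°  [△LGF]
4. ∠FLV = 117°  [△LFV]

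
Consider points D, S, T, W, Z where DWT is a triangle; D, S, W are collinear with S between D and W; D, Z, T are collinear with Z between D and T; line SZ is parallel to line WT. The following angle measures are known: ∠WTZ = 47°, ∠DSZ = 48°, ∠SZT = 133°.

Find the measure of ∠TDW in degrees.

1. ∠DTW = 47°  [Z on ray TD]
2. ∠DWT = 48°  [SZ∥WT, corresponding at S]
3. ∠TDW = 85°  [△DWT]

∠TDW = 85°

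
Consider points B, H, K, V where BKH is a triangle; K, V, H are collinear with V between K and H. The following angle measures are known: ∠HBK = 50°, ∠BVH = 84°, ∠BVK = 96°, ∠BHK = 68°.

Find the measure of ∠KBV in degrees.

1. ∠BKH = 62°  [△BKH]
2. ∠BKV = 62°  [V on ray KH]
3. ∠KBV = 22°  [△BKV]

∠KBV = 22°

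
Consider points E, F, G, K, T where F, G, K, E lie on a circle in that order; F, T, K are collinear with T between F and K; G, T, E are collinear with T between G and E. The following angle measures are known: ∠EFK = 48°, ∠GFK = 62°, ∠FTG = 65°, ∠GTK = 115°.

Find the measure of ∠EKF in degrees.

1. ∠GEK = 62°  [same arc GK]
2. ∠ETK = 65°  [vertical angles at T]
3. ∠EKF = 53°  [△KTE]

∠EKF = 53°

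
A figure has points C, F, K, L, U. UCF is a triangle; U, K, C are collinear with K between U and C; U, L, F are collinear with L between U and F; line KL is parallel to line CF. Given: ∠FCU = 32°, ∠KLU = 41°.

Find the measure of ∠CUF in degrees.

1. ∠LKU = 32°  [KL∥CF, corresponding at K]
2. ∠KUL = 107°  [△UKL]
3. ∠CUF = 107°  [K on UC, L on UF]

∠CUF = 107°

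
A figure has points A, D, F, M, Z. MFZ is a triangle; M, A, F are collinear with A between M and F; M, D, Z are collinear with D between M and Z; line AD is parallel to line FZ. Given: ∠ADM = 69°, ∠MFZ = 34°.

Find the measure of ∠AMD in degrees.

1. ∠FZM = 69°  [AD∥FZ, corresponding at D]
2. ∠FMZ = 77°  [△MFZ]
3. ∠AMD = 77°  [A on MF, D on MZ]

∠AMD = 77°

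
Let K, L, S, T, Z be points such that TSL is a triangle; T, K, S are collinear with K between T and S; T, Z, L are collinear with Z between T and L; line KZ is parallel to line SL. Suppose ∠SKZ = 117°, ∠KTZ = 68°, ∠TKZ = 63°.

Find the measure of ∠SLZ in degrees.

∠SLZ = 49°

1. ∠KZT = 49°  [△TKZ]
2. ∠KZL = 131°  [linear pair at Z on TL]
3. ∠SLZ = 49°  [KZ∥SL, co-interior at L–Z]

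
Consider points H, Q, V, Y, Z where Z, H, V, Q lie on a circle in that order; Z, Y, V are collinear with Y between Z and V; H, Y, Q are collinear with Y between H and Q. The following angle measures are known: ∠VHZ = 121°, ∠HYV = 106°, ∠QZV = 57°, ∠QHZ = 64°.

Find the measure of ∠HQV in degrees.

1. ∠VQZ = 59°  [cyclic ZHVQ, opposite ∠H+∠Q]
2. ∠QYZ = 106°  [vertical angles at Y]
3. ∠QVZ = 64°  [△ZVQ]
4. ∠QYV = 74°  [linear pair at Y on ZV]
5. ∠HQV = 42°  [△VYQ]

∠HQV = 42°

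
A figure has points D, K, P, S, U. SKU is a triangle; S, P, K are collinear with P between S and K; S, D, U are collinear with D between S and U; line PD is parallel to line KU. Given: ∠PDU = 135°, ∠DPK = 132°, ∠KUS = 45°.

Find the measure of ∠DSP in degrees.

1. ∠PDS = 45°  [linear pair at D on SU]
2. ∠DPS = 48°  [linear pair at P on SK]
3. ∠DSP = 87°  [△SPD]

∠DSP = 87°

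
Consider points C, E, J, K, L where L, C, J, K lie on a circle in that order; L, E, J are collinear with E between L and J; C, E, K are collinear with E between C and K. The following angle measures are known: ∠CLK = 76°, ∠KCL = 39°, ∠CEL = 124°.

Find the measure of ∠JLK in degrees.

1. ∠CKL = 65°  [△LCK]
2. ∠JEK = 124°  [vertical angles at E]
3. ∠KEL = 56°  [linear pair at E on LJ]
4. ∠JLK = 59°  [△LEK]

∠JLK = 59°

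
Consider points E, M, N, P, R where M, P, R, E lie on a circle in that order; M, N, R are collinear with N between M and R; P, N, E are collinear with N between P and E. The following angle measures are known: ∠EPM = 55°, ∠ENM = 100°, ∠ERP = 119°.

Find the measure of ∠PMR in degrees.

1. ∠ERM = 55°  [same arc ME]
2. ∠ENR = 80°  [linear pair at N on MR]
3. ∠PER = 45°  [△RNE]
4. ∠PMR = 45°  [same arc PR]

∠PMR = 45°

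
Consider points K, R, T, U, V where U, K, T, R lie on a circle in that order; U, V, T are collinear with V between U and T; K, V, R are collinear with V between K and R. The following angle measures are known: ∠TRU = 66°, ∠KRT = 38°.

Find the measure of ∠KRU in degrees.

∠KRU = 28°

1. ∠TKU = 114°  [cyclic UKTR, opposite ∠K+∠R]
2. ∠KUT = 38°  [same arc KT]
3. ∠KTU = 28°  [△UKT]
4. ∠KRU = 28°  [same arc UK]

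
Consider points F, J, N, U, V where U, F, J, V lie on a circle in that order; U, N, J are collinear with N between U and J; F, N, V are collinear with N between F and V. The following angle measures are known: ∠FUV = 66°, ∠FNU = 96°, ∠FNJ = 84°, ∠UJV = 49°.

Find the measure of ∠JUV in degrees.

1. ∠FJV = 114°  [cyclic UFJV, opposite ∠U+∠J]
2. ∠JNV = 96°  [vertical angles at N]
3. ∠FVJ = 35°  [△JNV]
4. ∠JFV = 31°  [△FJV]
5. ∠JUV = 31°  [same arc JV]

∠JUV = 31°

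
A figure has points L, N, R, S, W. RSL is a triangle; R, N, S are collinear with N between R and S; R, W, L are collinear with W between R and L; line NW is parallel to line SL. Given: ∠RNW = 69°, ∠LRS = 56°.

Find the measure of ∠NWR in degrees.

∠NWR = 55°

1. ∠LSR = 69°  [NW∥SL, corresponding at N]
2. ∠RLS = 55°  [△RSL]
3. ∠NWR = 55°  [NW∥SL, corresponding at W]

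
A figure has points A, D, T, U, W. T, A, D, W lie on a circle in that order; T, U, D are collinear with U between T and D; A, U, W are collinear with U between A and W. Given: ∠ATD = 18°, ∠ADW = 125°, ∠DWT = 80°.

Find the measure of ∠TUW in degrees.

1. ∠AWD = 18°  [same arc AD]
2. ∠DAW = 37°  [△ADW]
3. ∠DAT = 100°  [cyclic TADW, opposite ∠A+∠W]
4. ∠DTW = 37°  [same arc DW]
5. ∠ADT = 62°  [△TAD]
6. ∠AWT = 62°  [same arc TA]
7. ∠TUW = 81°  [△TUW]

∠TUW = 81°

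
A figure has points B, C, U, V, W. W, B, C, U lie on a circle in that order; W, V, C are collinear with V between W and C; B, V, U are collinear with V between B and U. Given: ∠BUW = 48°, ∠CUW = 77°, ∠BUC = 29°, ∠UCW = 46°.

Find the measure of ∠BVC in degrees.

∠BVC = 75°

1. ∠BCW = 48°  [same arc WB]
2. ∠CWU = 57°  [△WCU]
3. ∠CBU = 57°  [same arc CU]
4. ∠BVC = 75°  [△BVC]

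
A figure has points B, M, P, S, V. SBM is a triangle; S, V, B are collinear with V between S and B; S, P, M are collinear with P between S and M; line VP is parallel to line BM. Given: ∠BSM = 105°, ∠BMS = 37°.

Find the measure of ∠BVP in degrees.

1. ∠MBS = 38°  [△SBM]
2. ∠PVS = 38°  [VP∥BM, corresponding at V]
3. ∠BVP = 142°  [linear pair at V on SB]

∠BVP = 142°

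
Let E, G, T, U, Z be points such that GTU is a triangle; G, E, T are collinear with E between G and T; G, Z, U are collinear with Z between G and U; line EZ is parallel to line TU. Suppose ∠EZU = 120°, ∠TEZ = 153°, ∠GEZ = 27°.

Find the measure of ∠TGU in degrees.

1. ∠EZG = 60°  [linear pair at Z on GU]
2. ∠EGZ = 93°  [△GEZ]
3. ∠TGU = 93°  [E on GT, Z on GU]

∠TGU = 93°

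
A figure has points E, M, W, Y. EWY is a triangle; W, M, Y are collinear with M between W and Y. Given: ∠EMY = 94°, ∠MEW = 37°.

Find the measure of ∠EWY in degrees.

∠EWY = 57°

1. ∠EMW = 86°  [linear pair at M on WY]
2. ∠EWM = 57°  [△EWM]
3. ∠EWY = 57°  [M on ray WY]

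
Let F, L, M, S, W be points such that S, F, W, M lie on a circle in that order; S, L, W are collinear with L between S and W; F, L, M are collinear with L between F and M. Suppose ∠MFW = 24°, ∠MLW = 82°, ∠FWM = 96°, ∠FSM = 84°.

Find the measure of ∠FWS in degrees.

∠FWS = 58°

1. ∠MSW = 24°  [same arc WM]
2. ∠MLS = 98°  [linear pair at L on SW]
3. ∠FMS = 58°  [△SLM]
4. ∠FWS = 58°  [same arc SF]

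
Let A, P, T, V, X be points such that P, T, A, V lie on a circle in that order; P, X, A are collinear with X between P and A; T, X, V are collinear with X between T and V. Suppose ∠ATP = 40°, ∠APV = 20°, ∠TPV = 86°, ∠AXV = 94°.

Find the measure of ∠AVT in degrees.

∠AVT = 66°

1. ∠AVP = 140°  [cyclic PTAV, opposite ∠T+∠V]
2. ∠PAV = 20°  [△PAV]
3. ∠AVT = 66°  [△AXV]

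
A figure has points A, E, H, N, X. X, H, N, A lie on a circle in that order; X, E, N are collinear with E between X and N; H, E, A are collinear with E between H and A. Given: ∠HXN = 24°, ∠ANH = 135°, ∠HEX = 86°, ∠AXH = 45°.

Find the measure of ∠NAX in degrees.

∠NAX = 89°

1. ∠HAN = 24°  [same arc HN]
2. ∠AHN = 21°  [△HNA]
3. ∠AEN = 86°  [vertical angles at E]
4. ∠ANX = 70°  [△NEA]
5. ∠AXN = 21°  [same arc NA]
6. ∠NAX = 89°  [△XNA]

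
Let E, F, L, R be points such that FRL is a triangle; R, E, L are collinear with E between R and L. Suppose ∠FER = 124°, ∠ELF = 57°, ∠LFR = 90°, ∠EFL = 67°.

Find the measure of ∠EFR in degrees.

∠EFR = 23°

1. ∠FLR = 57°  [E on ray LR]
2. ∠FRL = 33°  [△FRL]
3. ∠ERF = 33°  [E on ray RL]
4. ∠EFR = 23°  [△FRE]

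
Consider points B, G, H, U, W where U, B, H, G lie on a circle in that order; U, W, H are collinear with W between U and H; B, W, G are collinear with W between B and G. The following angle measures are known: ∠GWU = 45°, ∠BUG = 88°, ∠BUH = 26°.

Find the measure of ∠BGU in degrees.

∠BGU = 73°

1. ∠BWH = 45°  [vertical angles at W]
2. ∠BWU = 135°  [linear pair at W on UH]
3. ∠GBU = 19°  [△UWB]
4. ∠BGU = 73°  [△UBG]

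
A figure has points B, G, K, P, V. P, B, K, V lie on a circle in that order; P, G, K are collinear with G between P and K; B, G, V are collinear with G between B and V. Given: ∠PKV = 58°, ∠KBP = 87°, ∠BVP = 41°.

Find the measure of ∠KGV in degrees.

∠KGV = 70°

1. ∠KVP = 93°  [cyclic PBKV, opposite ∠B+∠V]
2. ∠KPV = 29°  [△PKV]
3. ∠PGV = 110°  [△PGV]
4. ∠KGV = 70°  [linear pair at G on PK]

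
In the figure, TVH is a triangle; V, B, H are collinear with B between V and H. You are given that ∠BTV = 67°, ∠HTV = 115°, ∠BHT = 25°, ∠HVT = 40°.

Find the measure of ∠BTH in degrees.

1. ∠BVT = 40°  [B on ray VH]
2. ∠TBV = 73°  [△TVB]
3. ∠HBT = 107°  [linear pair at B on VH]
4. ∠BTH = 48°  [△TBH]

∠BTH = 48°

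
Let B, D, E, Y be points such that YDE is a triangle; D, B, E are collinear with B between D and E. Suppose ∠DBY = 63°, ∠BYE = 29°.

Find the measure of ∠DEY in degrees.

1. ∠EBY = 117°  [linear pair at B on DE]
2. ∠BEY = 34°  [△YBE]
3. ∠DEY = 34°  [B on ray ED]

∠DEY = 34°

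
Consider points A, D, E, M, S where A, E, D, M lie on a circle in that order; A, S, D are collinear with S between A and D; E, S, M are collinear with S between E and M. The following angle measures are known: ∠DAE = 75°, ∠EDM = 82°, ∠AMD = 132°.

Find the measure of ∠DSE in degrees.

∠DSE = 100°

1. ∠DME = 75°  [same arc ED]
2. ∠DEM = 23°  [△EDM]
3. ∠AED = 48°  [cyclic AEDM, opposite ∠E+∠M]
4. ∠ADE = 57°  [△AED]
5. ∠DSE = 100°  [△ESD]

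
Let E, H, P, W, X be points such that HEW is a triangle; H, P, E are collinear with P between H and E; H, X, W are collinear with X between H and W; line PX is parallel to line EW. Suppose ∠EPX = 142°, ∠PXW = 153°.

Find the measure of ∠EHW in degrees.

1. ∠HPX = 38°  [linear pair at P on HE]
2. ∠HXP = 27°  [linear pair at X on HW]
3. ∠PHX = 115°  [△HPX]
4. ∠EHW = 115°  [P on HE, X on HW]

∠EHW = 115°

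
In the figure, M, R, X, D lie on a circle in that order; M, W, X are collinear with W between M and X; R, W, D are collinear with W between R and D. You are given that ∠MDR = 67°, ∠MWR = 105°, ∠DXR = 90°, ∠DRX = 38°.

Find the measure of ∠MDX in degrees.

1. ∠DWX = 105°  [vertical angles at W]
2. ∠RDX = 52°  [△RXD]
3. ∠DMX = 38°  [same arc XD]
4. ∠DXM = 23°  [△XWD]
5. ∠MDX = 119°  [△MXD]

∠MDX = 119°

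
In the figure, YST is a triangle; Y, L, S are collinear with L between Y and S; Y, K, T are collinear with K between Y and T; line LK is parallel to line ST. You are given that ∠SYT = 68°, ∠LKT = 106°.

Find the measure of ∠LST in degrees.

1. ∠KYL = 68°  [L on YS, K on YT]
2. ∠LKY = 74°  [linear pair at K on YT]
3. ∠KLY = 38°  [△YLK]
4. ∠KLS = 142°  [linear pair at L on YS]
5. ∠LST = 38°  [LK∥ST, co-interior at S–L]

∠LST = 38°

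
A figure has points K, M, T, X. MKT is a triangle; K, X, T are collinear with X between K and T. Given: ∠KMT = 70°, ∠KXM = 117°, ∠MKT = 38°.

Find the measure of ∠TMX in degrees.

1. ∠KTM = 72°  [△MKT]
2. ∠MXT = 63°  [linear pair at X on KT]
3. ∠MTX = 72°  [X on ray TK]
4. ∠TMX = 45°  [△MXT]

∠TMX = 45°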